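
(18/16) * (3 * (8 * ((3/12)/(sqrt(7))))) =27 * sqrt(7)/28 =2.55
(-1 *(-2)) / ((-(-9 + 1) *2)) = 1 / 8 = 0.12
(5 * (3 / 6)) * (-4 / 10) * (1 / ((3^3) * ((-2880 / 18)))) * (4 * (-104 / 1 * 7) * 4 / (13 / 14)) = -392 / 135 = -2.90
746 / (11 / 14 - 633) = -10444 / 8851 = -1.18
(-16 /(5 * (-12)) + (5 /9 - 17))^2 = 529984 /2025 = 261.72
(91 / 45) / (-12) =-91 / 540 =-0.17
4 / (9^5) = 4 / 59049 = 0.00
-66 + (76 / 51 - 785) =-43325 / 51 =-849.51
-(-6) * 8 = 48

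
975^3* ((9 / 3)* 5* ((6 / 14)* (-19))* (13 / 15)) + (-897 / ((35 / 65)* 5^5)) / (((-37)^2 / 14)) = -2938228215381022629 / 29946875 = -98114685267.86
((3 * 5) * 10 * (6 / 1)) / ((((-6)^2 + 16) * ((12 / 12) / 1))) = 225 / 13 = 17.31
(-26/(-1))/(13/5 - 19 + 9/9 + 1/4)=-520/303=-1.72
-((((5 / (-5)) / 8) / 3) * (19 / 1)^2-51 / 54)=1151 / 72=15.99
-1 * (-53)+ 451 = 504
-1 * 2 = -2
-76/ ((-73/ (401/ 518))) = 15238/ 18907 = 0.81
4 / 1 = 4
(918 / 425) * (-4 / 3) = -72 / 25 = -2.88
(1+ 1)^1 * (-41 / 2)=-41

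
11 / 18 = 0.61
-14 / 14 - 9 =-10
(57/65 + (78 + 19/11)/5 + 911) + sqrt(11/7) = sqrt(77)/7 + 663393/715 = 929.08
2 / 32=1 / 16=0.06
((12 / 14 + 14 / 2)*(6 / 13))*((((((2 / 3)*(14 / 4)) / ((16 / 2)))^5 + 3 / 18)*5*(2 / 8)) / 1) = 369575525 / 483065856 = 0.77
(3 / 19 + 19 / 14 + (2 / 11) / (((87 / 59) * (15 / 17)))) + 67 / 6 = 24478898 / 1909215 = 12.82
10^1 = 10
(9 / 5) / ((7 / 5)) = 9 / 7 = 1.29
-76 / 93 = -0.82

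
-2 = -2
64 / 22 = 32 / 11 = 2.91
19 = 19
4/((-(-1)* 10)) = 2/5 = 0.40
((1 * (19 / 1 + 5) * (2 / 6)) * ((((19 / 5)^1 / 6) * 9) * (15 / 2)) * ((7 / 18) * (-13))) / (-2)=1729 / 2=864.50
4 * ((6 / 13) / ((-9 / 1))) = -8 / 39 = -0.21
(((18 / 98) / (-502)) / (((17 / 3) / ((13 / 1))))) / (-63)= 39 / 2927162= 0.00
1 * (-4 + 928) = 924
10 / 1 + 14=24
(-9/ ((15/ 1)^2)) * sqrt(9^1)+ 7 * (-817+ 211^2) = 7648197/ 25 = 305927.88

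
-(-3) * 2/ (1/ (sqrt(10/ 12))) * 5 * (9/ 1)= 45 * sqrt(30)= 246.48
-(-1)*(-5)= -5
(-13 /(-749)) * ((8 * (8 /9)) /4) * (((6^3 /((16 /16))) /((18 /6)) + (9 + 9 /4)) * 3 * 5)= 38.53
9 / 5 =1.80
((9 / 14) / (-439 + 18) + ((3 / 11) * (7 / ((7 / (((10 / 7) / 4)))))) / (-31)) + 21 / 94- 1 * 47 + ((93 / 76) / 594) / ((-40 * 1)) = -120906847740269 / 2584511455680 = -46.78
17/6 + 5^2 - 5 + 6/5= 721/30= 24.03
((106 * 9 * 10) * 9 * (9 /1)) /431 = 772740 /431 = 1792.90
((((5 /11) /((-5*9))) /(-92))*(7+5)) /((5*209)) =0.00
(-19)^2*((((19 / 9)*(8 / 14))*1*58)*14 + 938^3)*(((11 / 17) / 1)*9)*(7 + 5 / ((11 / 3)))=246687173707168 / 17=14511010218068.71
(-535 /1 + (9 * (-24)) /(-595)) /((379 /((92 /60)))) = -7316507 /3382575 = -2.16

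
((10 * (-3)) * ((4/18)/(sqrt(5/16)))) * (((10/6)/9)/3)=-80 * sqrt(5)/243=-0.74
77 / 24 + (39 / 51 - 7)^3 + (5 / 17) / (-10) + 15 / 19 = -534212789 / 2240328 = -238.45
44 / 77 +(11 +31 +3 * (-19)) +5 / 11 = -1076 / 77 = -13.97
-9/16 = -0.56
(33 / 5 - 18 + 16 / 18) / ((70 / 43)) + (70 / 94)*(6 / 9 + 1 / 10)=-435704 / 74025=-5.89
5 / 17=0.29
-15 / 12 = -5 / 4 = -1.25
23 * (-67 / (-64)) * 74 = 1781.78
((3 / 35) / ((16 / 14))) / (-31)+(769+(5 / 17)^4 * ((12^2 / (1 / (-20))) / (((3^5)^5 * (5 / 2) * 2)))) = 7497754267554170746919 / 9750036224124235080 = 769.00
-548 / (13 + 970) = -548 / 983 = -0.56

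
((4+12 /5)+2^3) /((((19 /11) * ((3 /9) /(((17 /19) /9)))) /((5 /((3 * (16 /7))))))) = 1309 /722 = 1.81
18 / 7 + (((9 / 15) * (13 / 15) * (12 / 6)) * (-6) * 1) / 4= 177 / 175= 1.01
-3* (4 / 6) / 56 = -1 / 28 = -0.04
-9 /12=-3 /4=-0.75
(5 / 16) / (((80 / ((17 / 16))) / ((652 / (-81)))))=-2771 / 82944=-0.03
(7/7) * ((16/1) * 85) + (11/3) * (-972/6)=766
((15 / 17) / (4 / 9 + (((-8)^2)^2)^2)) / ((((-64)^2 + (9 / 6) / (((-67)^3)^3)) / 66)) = 121205110735493988885 / 143025842563663948908199567309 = 0.00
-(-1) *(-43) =-43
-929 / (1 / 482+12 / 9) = -1343334 / 1931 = -695.67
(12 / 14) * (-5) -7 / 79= -2419 / 553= -4.37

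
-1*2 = -2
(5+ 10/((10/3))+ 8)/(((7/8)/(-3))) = -384/7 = -54.86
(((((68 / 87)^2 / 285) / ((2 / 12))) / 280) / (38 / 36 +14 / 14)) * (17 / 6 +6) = 61268 / 310392075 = 0.00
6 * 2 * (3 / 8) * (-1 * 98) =-441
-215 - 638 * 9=-5957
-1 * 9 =-9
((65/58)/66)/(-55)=-13/42108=-0.00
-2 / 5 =-0.40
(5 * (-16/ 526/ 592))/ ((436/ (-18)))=45/ 4242716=0.00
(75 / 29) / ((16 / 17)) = 1275 / 464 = 2.75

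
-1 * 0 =0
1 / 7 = 0.14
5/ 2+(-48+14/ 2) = -77/ 2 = -38.50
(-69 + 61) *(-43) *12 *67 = 276576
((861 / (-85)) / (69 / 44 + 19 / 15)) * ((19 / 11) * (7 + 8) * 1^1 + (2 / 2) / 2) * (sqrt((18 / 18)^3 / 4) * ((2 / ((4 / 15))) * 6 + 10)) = -82539765 / 31807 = -2595.02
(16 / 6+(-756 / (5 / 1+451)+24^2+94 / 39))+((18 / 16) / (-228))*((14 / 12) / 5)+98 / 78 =580.67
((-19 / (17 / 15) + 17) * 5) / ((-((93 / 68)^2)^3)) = -116314685440 / 646990183449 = -0.18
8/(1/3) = 24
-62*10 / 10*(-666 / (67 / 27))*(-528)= -588658752 / 67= -8785951.52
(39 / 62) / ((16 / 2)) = 39 / 496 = 0.08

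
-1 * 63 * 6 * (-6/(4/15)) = 8505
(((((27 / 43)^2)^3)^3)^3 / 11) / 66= 65542350158517637872691969508970705427701150314738255642438471845988797065603 / 3900425322126927464614252069079149240309815137965072652176737303185172032832228724429342658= 0.00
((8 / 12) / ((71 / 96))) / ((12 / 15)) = 80 / 71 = 1.13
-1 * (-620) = 620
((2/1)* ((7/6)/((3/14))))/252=7/162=0.04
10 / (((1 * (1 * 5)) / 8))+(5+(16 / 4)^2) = 37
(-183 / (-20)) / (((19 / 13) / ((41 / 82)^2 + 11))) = 70.43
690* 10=6900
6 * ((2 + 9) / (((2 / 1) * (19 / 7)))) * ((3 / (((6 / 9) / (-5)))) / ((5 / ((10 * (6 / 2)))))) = -31185 / 19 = -1641.32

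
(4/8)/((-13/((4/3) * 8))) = -16/39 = -0.41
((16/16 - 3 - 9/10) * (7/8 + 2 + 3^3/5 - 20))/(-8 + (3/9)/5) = -5829/1360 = -4.29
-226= -226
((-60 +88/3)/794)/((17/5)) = -230/20247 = -0.01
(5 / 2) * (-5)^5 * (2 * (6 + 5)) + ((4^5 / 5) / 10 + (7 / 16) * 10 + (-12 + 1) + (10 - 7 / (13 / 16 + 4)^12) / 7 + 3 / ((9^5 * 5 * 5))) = -171859.72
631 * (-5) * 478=-1508090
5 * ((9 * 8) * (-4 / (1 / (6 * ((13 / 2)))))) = -56160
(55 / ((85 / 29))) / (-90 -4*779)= -319 / 54502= -0.01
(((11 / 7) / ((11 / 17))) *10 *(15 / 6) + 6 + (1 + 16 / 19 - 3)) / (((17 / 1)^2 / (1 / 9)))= 8719 / 345933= 0.03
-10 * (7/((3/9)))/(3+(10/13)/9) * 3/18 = -4095/361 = -11.34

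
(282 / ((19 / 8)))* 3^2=20304 / 19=1068.63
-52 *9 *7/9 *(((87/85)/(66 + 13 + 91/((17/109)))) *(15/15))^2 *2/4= -76531/176156450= -0.00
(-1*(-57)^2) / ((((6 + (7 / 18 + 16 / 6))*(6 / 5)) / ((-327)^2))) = -5211184815 / 163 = -31970458.99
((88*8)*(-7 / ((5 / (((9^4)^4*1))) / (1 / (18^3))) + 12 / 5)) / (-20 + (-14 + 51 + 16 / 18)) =-14092104152179944 / 805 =-17505719443701.79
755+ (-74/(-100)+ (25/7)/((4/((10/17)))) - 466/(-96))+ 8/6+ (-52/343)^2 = 609990619643/800013200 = 762.48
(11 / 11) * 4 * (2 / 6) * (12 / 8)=2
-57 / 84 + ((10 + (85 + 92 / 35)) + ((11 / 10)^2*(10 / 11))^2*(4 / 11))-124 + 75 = 4839 / 100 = 48.39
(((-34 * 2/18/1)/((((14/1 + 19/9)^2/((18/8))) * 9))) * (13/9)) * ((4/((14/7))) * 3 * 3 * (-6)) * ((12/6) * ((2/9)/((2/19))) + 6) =121992/21025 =5.80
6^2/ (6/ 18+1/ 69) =103.50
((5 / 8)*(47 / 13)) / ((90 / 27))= 141 / 208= 0.68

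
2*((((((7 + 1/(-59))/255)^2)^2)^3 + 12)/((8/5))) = 403485153899637306793465054434195676024045893719539/26899010259975820452498998656230213352562548828125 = 15.00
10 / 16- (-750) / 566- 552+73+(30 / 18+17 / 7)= -22486157 / 47544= -472.95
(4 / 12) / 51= 1 / 153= 0.01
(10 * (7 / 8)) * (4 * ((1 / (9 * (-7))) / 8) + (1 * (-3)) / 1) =-1895 / 72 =-26.32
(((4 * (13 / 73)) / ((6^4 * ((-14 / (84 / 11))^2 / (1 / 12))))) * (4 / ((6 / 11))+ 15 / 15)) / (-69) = -325 / 197470548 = -0.00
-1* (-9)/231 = 3/77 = 0.04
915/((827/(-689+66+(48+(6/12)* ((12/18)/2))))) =-1051945/1654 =-636.00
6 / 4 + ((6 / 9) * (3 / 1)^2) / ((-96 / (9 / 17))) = 399 / 272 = 1.47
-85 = -85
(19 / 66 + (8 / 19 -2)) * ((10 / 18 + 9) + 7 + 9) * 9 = -296.95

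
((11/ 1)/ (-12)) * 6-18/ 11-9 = -355/ 22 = -16.14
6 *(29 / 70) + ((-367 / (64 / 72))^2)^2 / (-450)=-92574166093743 / 1433600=-64574613.63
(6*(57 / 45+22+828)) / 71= 25538 / 355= 71.94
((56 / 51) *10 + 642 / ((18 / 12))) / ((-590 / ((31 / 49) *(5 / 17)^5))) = -216883750 / 209345135937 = -0.00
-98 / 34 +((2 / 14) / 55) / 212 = -3999363 / 1387540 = -2.88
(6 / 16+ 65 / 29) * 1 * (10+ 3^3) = 22459 / 232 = 96.81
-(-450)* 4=1800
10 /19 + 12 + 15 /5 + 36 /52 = 4006 /247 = 16.22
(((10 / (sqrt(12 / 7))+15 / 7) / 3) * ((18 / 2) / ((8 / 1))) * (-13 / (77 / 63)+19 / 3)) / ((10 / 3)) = -71 * sqrt(21) / 88 - 639 / 616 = -4.73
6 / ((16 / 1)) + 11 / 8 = 7 / 4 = 1.75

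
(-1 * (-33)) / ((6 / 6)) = 33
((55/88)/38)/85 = 1/5168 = 0.00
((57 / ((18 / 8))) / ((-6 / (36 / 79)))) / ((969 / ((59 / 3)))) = -472 / 12087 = -0.04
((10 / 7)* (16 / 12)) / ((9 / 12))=160 / 63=2.54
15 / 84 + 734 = 20557 / 28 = 734.18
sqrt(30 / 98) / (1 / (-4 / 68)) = -sqrt(15) / 119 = -0.03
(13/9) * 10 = 130/9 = 14.44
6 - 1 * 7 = -1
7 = 7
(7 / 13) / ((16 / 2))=7 / 104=0.07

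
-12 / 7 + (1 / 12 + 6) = 367 / 84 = 4.37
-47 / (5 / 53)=-498.20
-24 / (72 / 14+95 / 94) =-3.90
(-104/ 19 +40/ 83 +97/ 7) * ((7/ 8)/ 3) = 97865/ 37848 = 2.59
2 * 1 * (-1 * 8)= -16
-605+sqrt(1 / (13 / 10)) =-605+sqrt(130) / 13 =-604.12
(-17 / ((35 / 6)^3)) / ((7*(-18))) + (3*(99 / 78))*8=118852152 / 3901625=30.46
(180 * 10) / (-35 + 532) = 1800 / 497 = 3.62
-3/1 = -3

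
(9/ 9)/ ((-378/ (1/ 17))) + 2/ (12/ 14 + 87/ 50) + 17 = 11533141/ 649026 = 17.77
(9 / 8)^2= 81 / 64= 1.27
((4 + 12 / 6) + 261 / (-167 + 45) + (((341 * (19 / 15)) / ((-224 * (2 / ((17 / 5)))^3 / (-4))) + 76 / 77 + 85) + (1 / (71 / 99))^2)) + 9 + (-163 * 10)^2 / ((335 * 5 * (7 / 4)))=198951681276040499 / 190367719080000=1045.09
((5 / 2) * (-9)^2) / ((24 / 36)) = 1215 / 4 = 303.75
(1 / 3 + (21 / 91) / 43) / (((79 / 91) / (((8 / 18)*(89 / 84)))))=50552 / 275157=0.18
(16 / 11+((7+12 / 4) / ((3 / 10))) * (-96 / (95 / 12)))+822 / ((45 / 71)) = 2803246 / 3135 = 894.18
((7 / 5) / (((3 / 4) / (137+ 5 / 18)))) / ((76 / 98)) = 847553 / 2565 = 330.43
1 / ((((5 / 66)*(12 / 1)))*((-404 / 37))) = -407 / 4040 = -0.10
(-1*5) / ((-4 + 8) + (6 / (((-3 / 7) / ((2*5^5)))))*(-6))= -5 / 525004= -0.00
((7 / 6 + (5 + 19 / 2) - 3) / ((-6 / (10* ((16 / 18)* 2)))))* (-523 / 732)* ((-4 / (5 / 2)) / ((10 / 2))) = -8.58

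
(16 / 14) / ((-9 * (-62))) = 4 / 1953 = 0.00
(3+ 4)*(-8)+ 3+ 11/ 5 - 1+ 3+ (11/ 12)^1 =-2873/ 60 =-47.88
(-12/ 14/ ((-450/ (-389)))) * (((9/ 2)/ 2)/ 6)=-389/ 1400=-0.28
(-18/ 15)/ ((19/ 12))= -72/ 95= -0.76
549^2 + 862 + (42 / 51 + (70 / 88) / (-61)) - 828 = 13753913161 / 45628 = 301435.81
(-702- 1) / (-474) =703 / 474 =1.48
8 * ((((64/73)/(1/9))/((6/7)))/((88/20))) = 13440/803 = 16.74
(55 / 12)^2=3025 / 144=21.01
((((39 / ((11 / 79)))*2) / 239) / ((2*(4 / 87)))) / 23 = 268047 / 241868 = 1.11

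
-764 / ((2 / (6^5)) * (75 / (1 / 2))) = -495072 / 25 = -19802.88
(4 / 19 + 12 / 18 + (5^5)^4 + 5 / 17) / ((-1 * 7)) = -92411041259766760 / 6783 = -13623918805803.74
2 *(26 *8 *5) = 2080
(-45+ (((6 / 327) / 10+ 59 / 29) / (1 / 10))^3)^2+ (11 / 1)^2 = 70368683258042030300256962050 / 997578257579911722961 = 70539511.79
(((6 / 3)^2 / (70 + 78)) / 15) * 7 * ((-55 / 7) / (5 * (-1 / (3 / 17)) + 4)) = 0.00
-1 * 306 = -306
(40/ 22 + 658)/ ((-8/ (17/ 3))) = -467.37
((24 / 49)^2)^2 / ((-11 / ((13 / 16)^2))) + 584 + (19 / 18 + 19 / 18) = 334500606809 / 570715299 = 586.11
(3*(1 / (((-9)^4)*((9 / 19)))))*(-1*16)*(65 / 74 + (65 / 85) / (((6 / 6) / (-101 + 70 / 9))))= 121170296 / 111425463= 1.09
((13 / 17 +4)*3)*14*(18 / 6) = 10206 / 17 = 600.35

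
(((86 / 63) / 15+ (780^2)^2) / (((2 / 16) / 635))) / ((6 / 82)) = 14570947182358782416 / 567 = 25698319545606318.19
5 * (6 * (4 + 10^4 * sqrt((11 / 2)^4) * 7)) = 63525120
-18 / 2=-9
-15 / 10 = -3 / 2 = -1.50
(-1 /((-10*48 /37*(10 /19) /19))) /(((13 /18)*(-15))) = -13357 /52000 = -0.26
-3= -3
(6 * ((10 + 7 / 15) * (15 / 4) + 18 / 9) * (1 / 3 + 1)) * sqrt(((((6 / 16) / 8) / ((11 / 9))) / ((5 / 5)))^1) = 45 * sqrt(33) / 4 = 64.63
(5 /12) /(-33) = -5 /396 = -0.01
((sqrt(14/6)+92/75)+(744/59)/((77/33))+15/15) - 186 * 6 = -34331729/30975+sqrt(21)/3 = -1106.84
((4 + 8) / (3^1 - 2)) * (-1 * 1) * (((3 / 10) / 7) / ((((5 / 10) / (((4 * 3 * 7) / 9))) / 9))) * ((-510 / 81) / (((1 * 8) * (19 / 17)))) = 60.84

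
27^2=729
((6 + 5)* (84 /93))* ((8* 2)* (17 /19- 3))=-197120 /589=-334.67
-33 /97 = -0.34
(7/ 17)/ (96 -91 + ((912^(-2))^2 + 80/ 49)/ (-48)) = 11389763614408704/ 137363427069787327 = 0.08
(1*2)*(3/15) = 0.40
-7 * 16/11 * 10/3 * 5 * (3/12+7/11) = -18200/121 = -150.41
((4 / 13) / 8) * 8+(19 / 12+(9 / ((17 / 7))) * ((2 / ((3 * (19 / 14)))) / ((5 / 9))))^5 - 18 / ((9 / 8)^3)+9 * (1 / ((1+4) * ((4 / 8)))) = 96060125084346596215389337 / 35539573845395318400000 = 2702.91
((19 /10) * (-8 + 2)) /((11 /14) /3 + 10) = -2394 /2155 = -1.11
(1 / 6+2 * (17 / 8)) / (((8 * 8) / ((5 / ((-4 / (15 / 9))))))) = -1325 / 9216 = -0.14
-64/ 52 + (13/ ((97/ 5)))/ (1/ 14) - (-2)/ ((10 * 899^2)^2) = 335673753304475161/ 41183557396083050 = 8.15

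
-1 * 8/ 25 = -8/ 25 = -0.32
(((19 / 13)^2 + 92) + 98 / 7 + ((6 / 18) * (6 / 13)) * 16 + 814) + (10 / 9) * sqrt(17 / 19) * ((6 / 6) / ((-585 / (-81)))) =2 * sqrt(323) / 247 + 156257 / 169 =924.74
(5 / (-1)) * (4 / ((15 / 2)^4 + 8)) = -320 / 50753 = -0.01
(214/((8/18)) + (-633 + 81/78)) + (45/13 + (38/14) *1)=-1010/7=-144.29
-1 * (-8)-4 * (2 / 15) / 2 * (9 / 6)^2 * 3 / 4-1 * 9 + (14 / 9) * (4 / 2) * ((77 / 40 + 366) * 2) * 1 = 82363 / 36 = 2287.86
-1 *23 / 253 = -1 / 11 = -0.09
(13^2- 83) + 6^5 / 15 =3022 / 5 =604.40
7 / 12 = 0.58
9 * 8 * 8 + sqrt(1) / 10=5761 / 10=576.10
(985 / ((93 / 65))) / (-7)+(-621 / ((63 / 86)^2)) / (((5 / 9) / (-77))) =521741327 / 3255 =160289.19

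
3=3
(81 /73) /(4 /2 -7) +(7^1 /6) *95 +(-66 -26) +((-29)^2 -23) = 1832179 /2190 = 836.61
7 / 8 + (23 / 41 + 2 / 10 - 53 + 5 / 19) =-1592303 / 31160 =-51.10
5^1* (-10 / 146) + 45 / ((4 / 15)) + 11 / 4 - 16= 22653 / 146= 155.16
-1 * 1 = -1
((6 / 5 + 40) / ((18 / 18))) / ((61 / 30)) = 1236 / 61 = 20.26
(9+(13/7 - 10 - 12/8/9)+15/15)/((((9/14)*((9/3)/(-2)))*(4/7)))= -497/162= -3.07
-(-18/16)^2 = -81/64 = -1.27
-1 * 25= -25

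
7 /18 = 0.39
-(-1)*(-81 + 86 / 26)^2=1020100 / 169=6036.09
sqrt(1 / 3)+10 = sqrt(3) / 3+10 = 10.58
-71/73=-0.97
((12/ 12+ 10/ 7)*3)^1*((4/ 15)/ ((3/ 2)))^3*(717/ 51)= 122368/ 212625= 0.58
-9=-9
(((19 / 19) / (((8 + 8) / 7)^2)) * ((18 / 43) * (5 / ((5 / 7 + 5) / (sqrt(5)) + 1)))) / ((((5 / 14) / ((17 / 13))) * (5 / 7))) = -18000297 / 48476480 + 2571471 * sqrt(5) / 6059560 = 0.58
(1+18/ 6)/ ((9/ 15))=20/ 3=6.67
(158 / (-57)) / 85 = -158 / 4845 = -0.03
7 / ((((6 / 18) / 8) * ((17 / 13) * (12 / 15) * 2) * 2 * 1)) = 1365 / 34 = 40.15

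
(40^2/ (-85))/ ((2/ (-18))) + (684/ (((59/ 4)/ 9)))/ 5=1268208/ 5015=252.88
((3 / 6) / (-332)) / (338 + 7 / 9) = -0.00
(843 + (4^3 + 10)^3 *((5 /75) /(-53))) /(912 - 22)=264961 /707550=0.37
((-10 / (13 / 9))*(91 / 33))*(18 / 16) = -945 / 44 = -21.48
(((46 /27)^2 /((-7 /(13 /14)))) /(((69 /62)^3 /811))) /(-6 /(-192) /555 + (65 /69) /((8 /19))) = -29750274511360 /293816191347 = -101.25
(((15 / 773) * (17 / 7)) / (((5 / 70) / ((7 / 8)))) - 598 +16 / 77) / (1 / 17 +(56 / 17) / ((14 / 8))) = -2417184355 / 7856772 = -307.66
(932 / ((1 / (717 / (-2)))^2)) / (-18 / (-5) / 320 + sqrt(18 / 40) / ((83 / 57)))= -73349624461600 / 11545111 + 1343270231104000 * sqrt(5) / 11545111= 253812538.00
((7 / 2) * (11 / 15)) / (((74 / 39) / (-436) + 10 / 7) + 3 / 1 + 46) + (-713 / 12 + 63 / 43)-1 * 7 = -502489591817 / 7742443260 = -64.90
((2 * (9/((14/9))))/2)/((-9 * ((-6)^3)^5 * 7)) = 1/5119792054272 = 0.00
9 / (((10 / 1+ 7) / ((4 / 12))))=0.18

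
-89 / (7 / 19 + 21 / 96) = -54112 / 357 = -151.57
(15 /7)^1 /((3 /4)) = 2.86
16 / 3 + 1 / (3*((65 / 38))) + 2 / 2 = 1273 / 195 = 6.53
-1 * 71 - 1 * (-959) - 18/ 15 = 4434/ 5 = 886.80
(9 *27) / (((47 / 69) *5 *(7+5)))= 5589 / 940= 5.95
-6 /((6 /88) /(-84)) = 7392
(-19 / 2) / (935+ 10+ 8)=-19 / 1906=-0.01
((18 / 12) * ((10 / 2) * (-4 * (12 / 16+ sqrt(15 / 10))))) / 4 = -15 * sqrt(6) / 4-45 / 8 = -14.81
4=4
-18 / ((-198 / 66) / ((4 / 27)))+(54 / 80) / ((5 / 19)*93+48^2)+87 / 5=97095787 / 5308920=18.29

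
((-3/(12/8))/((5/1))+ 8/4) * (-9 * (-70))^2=635040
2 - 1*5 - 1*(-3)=0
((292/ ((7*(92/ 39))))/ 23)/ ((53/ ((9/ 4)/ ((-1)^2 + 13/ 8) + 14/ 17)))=569400/ 23354821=0.02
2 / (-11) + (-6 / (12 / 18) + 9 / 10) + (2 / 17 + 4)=-7787 / 1870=-4.16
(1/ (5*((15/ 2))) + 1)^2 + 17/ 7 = 137128/ 39375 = 3.48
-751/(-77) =751/77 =9.75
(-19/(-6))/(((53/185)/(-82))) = -906.38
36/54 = 2/3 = 0.67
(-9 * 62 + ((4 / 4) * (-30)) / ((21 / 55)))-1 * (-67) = -3987 / 7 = -569.57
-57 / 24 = -19 / 8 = -2.38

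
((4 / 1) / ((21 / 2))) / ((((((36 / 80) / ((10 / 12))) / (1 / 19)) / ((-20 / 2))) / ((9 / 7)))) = -4000 / 8379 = -0.48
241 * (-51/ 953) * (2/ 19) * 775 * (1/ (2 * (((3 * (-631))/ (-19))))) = -3175175/ 601343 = -5.28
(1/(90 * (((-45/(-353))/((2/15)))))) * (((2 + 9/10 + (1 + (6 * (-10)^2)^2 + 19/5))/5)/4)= 1270827181/6075000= 209.19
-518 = -518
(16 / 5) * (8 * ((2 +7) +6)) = 384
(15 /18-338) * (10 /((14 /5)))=-7225 /6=-1204.17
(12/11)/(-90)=-2/165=-0.01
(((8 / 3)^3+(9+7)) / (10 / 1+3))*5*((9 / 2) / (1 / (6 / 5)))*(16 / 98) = 11.86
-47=-47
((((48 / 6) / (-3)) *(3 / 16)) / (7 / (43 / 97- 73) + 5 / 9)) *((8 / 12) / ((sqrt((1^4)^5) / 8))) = -6256 / 1077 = -5.81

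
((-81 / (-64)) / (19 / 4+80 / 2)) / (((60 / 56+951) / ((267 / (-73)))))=-16821 / 154817816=-0.00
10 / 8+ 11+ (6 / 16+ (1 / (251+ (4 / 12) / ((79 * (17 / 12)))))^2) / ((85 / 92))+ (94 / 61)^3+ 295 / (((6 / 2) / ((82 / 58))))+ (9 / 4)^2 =489512264809737504418067 / 3051809643845217335280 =160.40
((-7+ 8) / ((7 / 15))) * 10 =150 / 7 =21.43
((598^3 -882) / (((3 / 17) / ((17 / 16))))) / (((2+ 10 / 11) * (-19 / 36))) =-1019726129235 / 1216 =-838590566.81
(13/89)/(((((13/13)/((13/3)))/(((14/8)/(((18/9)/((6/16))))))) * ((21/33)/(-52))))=-24167/1424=-16.97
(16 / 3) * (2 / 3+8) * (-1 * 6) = -277.33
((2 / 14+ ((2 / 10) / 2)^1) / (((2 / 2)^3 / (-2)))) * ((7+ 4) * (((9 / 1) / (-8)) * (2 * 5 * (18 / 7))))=15147 / 98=154.56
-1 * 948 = -948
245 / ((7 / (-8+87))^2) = 31205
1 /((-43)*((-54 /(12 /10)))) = 1 /1935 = 0.00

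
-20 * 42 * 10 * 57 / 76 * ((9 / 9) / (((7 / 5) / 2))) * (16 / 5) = -28800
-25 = -25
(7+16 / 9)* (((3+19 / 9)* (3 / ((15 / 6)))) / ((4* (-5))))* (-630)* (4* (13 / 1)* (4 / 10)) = 2645552 / 75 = 35274.03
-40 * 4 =-160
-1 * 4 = -4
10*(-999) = -9990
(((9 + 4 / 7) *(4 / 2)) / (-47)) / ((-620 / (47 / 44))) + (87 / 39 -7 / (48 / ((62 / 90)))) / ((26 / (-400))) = -14278489579 / 435675240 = -32.77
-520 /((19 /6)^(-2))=-46930 /9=-5214.44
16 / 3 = 5.33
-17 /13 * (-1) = 17 /13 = 1.31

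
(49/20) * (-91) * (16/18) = -8918/45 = -198.18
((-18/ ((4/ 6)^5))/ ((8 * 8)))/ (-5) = 2187/ 5120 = 0.43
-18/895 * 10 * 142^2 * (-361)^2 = -94600535184/179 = -528494609.97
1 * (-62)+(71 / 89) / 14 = -77181 / 1246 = -61.94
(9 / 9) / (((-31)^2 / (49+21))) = 70 / 961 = 0.07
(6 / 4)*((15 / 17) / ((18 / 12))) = 15 / 17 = 0.88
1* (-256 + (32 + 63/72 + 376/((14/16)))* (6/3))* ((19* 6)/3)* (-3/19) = -56211/14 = -4015.07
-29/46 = -0.63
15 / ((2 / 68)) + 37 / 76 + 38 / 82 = 1592121 / 3116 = 510.95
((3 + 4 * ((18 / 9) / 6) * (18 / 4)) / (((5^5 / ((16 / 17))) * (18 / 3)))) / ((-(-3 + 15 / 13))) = 13 / 53125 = 0.00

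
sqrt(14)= 3.74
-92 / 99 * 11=-92 / 9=-10.22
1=1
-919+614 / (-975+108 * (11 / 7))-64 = -5545469 / 5637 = -983.76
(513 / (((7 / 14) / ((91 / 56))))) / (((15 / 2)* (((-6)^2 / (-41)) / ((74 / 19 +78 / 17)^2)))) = -100038770 / 5491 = -18218.68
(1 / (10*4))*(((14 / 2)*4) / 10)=7 / 100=0.07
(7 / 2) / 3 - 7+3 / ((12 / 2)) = -16 / 3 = -5.33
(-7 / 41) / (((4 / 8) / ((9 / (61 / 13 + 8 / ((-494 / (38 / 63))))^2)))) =-500094 / 3568025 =-0.14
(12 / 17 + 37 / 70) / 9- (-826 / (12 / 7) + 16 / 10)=2572384 / 5355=480.37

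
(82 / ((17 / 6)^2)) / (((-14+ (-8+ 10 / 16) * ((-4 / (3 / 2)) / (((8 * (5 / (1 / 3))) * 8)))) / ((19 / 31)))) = -8501760 / 18984121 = -0.45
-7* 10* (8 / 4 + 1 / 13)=-1890 / 13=-145.38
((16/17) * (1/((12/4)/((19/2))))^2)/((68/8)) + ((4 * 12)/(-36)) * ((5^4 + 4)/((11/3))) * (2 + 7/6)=-20691266/28611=-723.19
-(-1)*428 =428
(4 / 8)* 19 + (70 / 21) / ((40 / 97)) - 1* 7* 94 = -7685 / 12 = -640.42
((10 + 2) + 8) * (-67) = -1340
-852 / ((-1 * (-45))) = -284 / 15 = -18.93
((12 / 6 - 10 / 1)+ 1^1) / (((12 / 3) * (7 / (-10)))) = 5 / 2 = 2.50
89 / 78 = 1.14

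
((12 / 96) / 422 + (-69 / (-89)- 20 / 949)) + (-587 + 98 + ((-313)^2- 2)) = 27795124811645 / 285140336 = 97478.75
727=727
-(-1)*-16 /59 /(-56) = 2 /413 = 0.00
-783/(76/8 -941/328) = -2952/25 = -118.08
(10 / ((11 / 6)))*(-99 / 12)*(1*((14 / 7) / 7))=-90 / 7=-12.86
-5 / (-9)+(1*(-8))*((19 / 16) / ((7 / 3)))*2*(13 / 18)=-5.33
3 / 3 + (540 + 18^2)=865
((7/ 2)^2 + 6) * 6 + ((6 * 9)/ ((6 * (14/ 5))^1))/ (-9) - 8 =708/ 7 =101.14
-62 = -62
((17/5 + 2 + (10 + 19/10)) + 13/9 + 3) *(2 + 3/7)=33269/630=52.81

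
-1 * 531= -531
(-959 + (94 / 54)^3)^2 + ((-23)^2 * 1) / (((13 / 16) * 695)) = 3183887737387522556 / 3500344118115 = 909592.78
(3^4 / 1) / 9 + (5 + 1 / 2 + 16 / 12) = 95 / 6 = 15.83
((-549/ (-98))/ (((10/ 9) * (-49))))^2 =24413481/ 2305920400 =0.01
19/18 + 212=3835/18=213.06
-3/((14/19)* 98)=-57/1372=-0.04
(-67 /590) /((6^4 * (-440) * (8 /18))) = 67 /149529600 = 0.00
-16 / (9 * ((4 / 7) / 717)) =-6692 / 3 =-2230.67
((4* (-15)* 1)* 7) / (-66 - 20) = 210 / 43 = 4.88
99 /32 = 3.09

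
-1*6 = -6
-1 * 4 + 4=0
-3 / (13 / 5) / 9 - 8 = -317 / 39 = -8.13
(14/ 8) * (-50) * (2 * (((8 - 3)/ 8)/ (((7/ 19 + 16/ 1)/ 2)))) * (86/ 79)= -714875/ 49138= -14.55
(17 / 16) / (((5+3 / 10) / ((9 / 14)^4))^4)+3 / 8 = 6444431974916290764769281 / 17185099430871424570556416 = 0.38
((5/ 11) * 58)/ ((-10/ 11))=-29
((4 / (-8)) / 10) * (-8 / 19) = 2 / 95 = 0.02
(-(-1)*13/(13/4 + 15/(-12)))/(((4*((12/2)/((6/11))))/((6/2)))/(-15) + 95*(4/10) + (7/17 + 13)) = 9945/77164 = 0.13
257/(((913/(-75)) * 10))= -3855/1826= -2.11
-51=-51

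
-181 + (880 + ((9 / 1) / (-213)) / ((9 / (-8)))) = 148895 / 213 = 699.04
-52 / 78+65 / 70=11 / 42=0.26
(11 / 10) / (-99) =-1 / 90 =-0.01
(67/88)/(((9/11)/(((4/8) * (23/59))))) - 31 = -261835/8496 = -30.82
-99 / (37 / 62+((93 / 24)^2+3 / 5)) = -327360 / 53609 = -6.11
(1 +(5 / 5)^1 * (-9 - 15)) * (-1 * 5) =115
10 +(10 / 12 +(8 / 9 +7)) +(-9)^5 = -1062545 / 18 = -59030.28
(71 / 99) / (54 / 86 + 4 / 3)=3053 / 8349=0.37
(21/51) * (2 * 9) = 7.41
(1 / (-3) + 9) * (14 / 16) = 7.58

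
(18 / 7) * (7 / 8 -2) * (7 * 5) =-405 / 4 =-101.25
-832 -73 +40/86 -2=-906.53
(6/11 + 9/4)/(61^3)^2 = 123/2266896471884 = 0.00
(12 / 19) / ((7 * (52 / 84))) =0.15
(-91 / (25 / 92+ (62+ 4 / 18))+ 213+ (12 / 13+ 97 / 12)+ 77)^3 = 26343959.14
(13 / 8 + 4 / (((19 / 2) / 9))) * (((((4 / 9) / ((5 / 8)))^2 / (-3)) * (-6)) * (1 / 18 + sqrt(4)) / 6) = 1948864 / 1038825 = 1.88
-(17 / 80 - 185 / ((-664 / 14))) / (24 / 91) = -2485301 / 159360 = -15.60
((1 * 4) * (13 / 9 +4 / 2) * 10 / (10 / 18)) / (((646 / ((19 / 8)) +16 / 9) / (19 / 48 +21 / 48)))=465 / 616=0.75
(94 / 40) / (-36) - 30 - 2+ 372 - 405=-46847 / 720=-65.07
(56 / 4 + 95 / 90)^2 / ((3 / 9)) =73441 / 108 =680.01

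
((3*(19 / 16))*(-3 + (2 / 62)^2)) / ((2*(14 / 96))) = -246411 / 6727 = -36.63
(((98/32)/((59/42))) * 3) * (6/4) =9.81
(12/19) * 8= 96/19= 5.05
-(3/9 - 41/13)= 110/39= 2.82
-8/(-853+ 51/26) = 208/22127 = 0.01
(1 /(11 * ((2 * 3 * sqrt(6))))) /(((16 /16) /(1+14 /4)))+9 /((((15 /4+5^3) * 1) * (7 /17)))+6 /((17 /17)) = sqrt(6) /88+22242 /3605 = 6.20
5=5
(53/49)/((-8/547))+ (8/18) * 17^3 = 7442665/3528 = 2109.60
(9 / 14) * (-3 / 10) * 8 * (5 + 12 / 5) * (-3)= 5994 / 175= 34.25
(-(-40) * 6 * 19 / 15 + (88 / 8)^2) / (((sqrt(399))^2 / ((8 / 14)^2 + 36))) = 38.69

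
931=931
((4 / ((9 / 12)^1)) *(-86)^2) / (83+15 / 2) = 236672 / 543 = 435.86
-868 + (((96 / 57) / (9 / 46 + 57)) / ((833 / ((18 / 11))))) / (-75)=-3313222600244 / 3817076725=-868.00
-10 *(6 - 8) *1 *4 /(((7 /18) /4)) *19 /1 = 109440 /7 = 15634.29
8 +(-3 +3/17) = 88/17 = 5.18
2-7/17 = 27/17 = 1.59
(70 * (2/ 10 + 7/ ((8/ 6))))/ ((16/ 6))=143.06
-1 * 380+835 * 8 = 6300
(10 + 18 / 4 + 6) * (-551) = -22591 / 2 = -11295.50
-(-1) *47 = 47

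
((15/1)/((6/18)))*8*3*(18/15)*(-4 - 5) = -11664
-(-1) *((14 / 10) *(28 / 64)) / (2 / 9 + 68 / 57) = 8379 / 19360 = 0.43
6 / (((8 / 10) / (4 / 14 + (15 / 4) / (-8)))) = -1.37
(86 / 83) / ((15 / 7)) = 602 / 1245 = 0.48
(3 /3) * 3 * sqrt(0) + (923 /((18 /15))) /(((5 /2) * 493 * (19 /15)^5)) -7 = -8311383274 /1220716807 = -6.81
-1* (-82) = 82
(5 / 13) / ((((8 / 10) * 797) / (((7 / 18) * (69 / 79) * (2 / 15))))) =805 / 29466684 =0.00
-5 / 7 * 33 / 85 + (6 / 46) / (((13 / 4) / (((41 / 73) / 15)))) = -3581939 / 12987065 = -0.28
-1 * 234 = -234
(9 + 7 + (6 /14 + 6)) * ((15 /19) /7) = 2355 /931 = 2.53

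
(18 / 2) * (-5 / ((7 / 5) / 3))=-675 / 7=-96.43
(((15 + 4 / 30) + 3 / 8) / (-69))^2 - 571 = -570.95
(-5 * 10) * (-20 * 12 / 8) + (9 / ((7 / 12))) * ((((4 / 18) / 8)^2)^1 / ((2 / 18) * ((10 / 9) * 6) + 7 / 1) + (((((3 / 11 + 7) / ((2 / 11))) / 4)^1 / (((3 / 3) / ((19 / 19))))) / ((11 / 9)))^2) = 163042899 / 64372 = 2532.82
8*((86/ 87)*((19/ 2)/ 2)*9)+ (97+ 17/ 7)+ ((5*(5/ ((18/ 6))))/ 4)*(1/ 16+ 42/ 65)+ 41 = 243197015/ 506688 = 479.97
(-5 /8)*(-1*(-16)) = -10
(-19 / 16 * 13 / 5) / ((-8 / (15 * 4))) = 741 / 32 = 23.16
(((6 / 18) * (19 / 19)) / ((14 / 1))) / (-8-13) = -1 / 882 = -0.00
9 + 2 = 11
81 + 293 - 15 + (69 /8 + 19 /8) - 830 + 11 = -449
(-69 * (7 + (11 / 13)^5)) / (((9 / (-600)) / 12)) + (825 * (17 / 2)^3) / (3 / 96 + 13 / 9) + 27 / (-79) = 22106907470493 / 29332147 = 753675.05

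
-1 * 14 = -14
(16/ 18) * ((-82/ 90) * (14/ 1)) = -4592/ 405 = -11.34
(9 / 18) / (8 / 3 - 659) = -3 / 3938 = -0.00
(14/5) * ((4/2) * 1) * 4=112/5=22.40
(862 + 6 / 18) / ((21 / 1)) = 2587 / 63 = 41.06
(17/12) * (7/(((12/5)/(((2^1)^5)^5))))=1247805440/9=138645048.89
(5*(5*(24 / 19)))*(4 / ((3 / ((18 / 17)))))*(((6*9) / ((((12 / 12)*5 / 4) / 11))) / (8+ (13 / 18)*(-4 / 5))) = 2854.32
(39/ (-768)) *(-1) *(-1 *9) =-117/ 256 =-0.46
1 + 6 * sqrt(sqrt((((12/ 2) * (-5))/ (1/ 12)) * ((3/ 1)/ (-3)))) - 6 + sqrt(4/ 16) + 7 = 5/ 2 + 6 * sqrt(3) * 40^(1/ 4) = 28.64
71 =71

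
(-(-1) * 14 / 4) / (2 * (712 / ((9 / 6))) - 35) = 21 / 5486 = 0.00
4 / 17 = 0.24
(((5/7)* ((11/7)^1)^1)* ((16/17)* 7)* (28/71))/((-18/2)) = -3520/10863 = -0.32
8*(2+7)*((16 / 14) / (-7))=-11.76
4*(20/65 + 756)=39328/13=3025.23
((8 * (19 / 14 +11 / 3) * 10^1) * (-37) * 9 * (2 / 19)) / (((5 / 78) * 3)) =-9743136 / 133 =-73256.66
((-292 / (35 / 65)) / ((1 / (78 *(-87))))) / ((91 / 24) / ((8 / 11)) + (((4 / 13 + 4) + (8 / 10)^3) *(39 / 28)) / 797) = 492730699968000 / 699200183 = 704706.19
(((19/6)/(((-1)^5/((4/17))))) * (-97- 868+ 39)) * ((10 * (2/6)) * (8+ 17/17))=351880/17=20698.82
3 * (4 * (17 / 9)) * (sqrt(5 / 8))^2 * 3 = 85 / 2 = 42.50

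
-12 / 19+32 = 596 / 19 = 31.37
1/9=0.11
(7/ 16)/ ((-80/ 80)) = -0.44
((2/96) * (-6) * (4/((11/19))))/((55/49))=-931/1210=-0.77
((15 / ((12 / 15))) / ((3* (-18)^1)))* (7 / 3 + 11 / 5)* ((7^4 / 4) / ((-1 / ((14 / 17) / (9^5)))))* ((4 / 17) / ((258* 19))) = 84035 / 132861312882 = 0.00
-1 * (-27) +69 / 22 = 663 / 22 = 30.14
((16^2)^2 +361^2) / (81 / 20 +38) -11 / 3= 4654.05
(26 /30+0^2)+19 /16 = 493 /240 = 2.05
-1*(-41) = 41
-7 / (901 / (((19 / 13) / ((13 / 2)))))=-266 / 152269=-0.00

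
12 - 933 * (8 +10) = -16782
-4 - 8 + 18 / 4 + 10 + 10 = 25 / 2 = 12.50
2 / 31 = 0.06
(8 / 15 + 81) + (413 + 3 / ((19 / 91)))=145037 / 285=508.90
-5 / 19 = -0.26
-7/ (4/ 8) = -14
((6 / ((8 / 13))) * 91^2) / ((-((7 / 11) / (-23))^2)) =-421883319 / 4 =-105470829.75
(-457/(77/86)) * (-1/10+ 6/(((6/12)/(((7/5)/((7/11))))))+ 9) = -6936803/385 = -18017.67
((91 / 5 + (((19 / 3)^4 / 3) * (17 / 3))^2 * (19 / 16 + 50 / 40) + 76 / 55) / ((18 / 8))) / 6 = 3509401601574139 / 2104506360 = 1667565.22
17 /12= 1.42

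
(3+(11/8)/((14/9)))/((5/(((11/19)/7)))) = 957/14896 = 0.06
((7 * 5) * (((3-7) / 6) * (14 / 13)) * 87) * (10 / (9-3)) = -142100 / 39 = -3643.59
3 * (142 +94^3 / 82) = 1263342 / 41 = 30813.22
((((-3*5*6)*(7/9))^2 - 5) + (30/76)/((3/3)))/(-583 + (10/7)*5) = -1302175/153178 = -8.50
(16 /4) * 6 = 24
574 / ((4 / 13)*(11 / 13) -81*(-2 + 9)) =-97006 / 95779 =-1.01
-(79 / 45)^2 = -6241 / 2025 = -3.08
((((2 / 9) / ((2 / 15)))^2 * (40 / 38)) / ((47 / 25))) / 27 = 12500 / 216999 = 0.06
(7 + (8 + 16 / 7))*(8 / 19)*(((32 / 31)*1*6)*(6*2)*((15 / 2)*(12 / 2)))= 100362240 / 4123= 24342.04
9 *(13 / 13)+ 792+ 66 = 867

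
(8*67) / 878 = 268 / 439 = 0.61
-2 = -2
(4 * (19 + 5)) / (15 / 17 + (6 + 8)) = 1632 / 253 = 6.45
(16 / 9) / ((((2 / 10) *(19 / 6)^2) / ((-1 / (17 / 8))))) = -2560 / 6137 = -0.42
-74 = -74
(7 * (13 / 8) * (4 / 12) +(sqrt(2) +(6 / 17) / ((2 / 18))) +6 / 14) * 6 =6 * sqrt(2) +21125 / 476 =52.87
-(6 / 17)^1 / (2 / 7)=-21 / 17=-1.24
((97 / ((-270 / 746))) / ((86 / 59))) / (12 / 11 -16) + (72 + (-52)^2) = 5309096509 / 1904040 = 2788.33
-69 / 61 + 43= 2554 / 61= 41.87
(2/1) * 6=12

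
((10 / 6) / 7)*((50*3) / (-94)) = -125 / 329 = -0.38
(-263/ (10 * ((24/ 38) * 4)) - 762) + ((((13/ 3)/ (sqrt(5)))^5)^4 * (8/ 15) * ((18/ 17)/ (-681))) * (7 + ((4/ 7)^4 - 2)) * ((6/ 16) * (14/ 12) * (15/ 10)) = -1861671378290858977790746867/ 801256396560145312500000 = -2323.44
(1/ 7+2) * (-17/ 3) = -85/ 7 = -12.14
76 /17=4.47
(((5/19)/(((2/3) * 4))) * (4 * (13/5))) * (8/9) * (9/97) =156/1843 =0.08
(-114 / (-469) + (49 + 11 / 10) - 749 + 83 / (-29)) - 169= -870.52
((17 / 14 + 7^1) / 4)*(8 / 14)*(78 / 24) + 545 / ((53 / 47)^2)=476130215 / 1101128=432.40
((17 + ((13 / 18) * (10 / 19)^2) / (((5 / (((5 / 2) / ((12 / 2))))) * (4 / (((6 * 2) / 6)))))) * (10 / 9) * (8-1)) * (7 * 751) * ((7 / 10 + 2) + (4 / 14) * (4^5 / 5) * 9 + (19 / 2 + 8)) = 66719072609483 / 175446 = 380282665.95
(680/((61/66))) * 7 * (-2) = -628320/61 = -10300.33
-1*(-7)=7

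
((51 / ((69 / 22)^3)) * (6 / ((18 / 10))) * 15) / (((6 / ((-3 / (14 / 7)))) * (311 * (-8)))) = 565675 / 68110866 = 0.01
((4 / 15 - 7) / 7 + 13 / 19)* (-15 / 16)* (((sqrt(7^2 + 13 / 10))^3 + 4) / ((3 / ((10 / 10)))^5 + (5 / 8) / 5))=1108 / 258685 + 139331* sqrt(5030) / 25868500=0.39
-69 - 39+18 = -90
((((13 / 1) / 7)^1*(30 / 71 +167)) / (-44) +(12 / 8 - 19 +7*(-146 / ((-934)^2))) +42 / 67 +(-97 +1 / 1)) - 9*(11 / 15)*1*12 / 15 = -1000309182520213 / 7988360172100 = -125.22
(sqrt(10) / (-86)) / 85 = -0.00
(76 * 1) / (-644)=-19 / 161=-0.12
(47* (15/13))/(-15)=-47/13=-3.62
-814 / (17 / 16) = -13024 / 17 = -766.12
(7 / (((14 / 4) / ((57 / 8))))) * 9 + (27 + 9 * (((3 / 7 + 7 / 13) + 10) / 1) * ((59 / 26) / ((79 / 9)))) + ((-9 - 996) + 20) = -300644899 / 373828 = -804.23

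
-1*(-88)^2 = -7744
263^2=69169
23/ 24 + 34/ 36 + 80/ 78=2741/ 936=2.93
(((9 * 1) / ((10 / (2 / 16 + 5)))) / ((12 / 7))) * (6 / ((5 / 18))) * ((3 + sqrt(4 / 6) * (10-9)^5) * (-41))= -2859381 / 400-317709 * sqrt(6) / 400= -9094.01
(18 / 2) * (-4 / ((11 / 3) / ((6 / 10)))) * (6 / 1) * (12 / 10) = -11664 / 275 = -42.41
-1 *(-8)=8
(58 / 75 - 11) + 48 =2833 / 75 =37.77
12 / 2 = 6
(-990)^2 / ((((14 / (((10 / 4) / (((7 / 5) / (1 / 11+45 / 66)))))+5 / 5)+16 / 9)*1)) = 3748882500 / 49433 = 75837.65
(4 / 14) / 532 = 1 / 1862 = 0.00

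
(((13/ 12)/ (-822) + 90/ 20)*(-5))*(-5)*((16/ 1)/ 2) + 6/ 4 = 2222449/ 2466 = 901.24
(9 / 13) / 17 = 9 / 221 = 0.04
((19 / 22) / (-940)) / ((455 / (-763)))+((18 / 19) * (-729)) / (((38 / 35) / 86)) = -26546080814369 / 485256200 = -54705.29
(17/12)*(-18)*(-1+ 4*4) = -765/2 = -382.50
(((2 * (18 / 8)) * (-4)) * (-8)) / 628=36 / 157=0.23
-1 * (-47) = 47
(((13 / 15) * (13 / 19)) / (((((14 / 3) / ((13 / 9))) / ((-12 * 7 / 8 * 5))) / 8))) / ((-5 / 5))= 4394 / 57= 77.09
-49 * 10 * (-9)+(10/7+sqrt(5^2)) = 30915/7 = 4416.43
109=109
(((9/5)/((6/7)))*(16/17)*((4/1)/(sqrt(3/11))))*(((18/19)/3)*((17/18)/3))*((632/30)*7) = 495488*sqrt(33)/12825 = 221.94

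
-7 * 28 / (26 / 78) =-588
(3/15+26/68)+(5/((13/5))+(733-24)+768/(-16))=1466347/2210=663.51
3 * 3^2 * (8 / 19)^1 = 216 / 19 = 11.37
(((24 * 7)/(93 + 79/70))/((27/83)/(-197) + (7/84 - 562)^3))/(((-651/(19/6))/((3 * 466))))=10006623636480/146280676095623489981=0.00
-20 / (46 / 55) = -550 / 23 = -23.91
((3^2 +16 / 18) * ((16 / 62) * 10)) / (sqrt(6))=3560 * sqrt(6) / 837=10.42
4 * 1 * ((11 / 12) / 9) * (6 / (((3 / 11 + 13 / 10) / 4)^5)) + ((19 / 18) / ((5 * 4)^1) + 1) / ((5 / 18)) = 36810151115929223 / 139467502883700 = 263.93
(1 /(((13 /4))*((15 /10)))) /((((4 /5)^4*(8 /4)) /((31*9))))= 58125 /832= 69.86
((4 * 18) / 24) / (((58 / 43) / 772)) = 49794 / 29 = 1717.03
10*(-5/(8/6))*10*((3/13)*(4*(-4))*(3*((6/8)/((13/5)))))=202500/169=1198.22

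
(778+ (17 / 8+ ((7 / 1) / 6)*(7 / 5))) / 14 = 93811 / 1680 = 55.84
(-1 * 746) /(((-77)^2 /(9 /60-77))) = 573301 /59290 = 9.67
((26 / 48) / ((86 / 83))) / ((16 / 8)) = 0.26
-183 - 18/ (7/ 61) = -2379/ 7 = -339.86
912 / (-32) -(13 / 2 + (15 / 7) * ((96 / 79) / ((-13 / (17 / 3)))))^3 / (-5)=35418680023693 / 14861595690760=2.38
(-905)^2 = 819025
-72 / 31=-2.32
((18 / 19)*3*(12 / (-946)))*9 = -2916 / 8987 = -0.32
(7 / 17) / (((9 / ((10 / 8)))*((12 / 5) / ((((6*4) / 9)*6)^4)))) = 716800 / 459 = 1561.66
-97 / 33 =-2.94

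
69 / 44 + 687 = 30297 / 44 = 688.57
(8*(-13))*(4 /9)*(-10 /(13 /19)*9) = 6080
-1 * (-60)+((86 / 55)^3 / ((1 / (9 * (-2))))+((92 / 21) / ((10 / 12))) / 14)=-8.44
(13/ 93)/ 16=13/ 1488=0.01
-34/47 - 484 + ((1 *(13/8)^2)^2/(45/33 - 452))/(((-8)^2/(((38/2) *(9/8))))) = -484.73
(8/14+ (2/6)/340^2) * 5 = 1387207/485520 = 2.86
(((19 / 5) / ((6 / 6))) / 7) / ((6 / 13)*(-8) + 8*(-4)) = -0.02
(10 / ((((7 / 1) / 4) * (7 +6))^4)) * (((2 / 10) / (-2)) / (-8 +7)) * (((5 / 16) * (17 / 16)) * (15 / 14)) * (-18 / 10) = -2295 / 960049454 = -0.00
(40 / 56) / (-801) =-5 / 5607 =-0.00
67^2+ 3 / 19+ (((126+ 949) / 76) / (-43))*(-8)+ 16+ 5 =85743 / 19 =4512.79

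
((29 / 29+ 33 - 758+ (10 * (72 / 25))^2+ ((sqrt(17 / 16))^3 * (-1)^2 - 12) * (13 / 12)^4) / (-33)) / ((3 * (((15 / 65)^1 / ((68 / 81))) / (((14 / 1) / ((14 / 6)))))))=-19.94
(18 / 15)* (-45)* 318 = -17172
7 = 7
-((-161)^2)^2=-671898241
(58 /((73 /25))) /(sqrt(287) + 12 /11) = -191400 /2524559 + 175450 * sqrt(287) /2524559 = 1.10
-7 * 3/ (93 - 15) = -7/ 26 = -0.27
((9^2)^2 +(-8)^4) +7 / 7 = 10658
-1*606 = -606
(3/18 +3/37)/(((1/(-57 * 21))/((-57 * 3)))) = 3752595/74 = 50710.74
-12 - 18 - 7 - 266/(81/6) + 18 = -1045/27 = -38.70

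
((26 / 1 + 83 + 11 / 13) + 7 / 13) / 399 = 0.28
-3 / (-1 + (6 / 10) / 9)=45 / 14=3.21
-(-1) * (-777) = -777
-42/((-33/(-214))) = -272.36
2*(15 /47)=30 /47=0.64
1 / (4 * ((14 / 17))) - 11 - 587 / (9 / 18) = -66343 / 56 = -1184.70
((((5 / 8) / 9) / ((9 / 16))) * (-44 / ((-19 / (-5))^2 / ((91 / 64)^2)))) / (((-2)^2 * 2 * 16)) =-11386375 / 1916338176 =-0.01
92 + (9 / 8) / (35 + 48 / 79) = 92.03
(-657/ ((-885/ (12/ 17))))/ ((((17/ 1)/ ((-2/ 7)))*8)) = -657/ 596785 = -0.00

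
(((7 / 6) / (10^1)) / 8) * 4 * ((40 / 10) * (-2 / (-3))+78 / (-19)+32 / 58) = -0.05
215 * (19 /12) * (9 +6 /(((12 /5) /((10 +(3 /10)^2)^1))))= 1118473 /96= 11650.76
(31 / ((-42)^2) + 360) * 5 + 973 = 4891727 / 1764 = 2773.09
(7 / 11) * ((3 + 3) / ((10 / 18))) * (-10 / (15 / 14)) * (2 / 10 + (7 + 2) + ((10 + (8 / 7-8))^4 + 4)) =-8703792 / 1225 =-7105.14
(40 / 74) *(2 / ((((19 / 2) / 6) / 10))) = 4800 / 703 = 6.83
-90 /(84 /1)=-15 /14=-1.07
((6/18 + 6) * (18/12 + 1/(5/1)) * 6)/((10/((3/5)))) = 969/250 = 3.88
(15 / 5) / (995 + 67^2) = 0.00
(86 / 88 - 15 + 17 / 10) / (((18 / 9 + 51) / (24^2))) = -390384 / 2915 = -133.92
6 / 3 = 2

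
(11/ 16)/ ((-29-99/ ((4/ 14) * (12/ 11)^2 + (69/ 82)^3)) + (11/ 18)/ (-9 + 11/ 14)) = -552857000355/ 108450643604416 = -0.01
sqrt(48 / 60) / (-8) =-sqrt(5) / 20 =-0.11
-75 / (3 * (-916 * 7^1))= 25 / 6412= 0.00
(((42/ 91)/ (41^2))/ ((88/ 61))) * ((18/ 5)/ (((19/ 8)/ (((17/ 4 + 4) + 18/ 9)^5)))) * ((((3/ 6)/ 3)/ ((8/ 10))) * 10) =189188145/ 2782208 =68.00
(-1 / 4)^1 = -1 / 4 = -0.25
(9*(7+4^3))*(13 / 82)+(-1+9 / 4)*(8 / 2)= 8717 / 82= 106.30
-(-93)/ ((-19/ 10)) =-48.95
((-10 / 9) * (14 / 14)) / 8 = -5 / 36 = -0.14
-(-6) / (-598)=-3 / 299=-0.01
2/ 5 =0.40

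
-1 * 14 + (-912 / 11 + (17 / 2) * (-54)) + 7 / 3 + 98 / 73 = -1330330 / 2409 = -552.23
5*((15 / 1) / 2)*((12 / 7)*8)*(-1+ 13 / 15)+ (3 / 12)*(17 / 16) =-68.31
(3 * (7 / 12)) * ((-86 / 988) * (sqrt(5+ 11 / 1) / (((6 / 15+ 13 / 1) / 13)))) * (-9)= 13545 / 2546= 5.32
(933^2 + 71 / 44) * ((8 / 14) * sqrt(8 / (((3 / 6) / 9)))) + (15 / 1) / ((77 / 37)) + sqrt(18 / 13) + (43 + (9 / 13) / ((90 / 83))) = 3 * sqrt(26) / 13 + 59750984691 / 10010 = 5969130.52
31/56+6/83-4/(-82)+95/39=23117995/7432152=3.11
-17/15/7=-17/105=-0.16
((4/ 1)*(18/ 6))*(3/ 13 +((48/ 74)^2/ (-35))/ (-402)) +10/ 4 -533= -44048564953/ 83467930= -527.73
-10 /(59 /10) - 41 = -2519 /59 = -42.69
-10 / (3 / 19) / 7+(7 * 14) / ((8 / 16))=3926 / 21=186.95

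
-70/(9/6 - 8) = 140/13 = 10.77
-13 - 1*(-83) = 70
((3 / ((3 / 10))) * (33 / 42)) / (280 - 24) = 55 / 1792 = 0.03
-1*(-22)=22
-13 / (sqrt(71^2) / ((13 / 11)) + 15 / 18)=-1014 / 4751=-0.21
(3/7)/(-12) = -1/28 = -0.04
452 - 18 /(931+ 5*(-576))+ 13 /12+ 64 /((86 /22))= 472133099 /1005684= 469.46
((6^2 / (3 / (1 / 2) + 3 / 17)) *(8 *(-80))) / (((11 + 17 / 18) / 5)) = -470016 / 301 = -1561.51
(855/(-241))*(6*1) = -5130/241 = -21.29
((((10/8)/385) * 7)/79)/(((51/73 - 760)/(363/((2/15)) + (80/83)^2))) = -2739208565/2654623848712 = -0.00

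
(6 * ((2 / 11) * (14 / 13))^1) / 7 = 24 / 143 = 0.17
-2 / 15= -0.13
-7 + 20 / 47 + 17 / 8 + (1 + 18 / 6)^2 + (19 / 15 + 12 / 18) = 76049 / 5640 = 13.48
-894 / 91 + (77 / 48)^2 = -1520237 / 209664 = -7.25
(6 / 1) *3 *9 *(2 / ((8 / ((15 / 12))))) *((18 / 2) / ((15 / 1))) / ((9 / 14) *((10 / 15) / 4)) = 567 / 2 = 283.50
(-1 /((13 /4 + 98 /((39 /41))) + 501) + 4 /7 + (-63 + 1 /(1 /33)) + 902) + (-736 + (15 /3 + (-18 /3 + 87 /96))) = 2896108741 /21220640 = 136.48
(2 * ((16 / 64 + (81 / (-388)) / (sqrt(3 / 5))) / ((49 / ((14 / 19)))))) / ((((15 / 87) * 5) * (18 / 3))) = 29 / 19950 - 261 * sqrt(15) / 645050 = -0.00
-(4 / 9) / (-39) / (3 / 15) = 20 / 351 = 0.06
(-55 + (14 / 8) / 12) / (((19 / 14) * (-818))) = 18431 / 373008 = 0.05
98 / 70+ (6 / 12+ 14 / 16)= 111 / 40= 2.78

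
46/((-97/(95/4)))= -2185/194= -11.26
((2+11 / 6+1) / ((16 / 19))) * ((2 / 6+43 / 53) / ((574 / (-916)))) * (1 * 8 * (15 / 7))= -179.73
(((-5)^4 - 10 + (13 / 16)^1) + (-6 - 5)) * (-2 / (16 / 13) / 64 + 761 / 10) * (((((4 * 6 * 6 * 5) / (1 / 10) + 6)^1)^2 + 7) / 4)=97860856282606161 / 163840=597295265396.77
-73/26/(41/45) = -3285/1066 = -3.08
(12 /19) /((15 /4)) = 16 /95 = 0.17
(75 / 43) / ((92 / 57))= 4275 / 3956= 1.08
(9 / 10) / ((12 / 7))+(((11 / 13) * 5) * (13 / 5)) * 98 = 43141 / 40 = 1078.52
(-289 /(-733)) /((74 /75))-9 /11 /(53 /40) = -6890595 /31623086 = -0.22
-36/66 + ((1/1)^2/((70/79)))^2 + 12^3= 93178451/53900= 1728.73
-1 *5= -5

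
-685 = -685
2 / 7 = 0.29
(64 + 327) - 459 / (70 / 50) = 63.14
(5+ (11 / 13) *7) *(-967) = -137314 / 13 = -10562.62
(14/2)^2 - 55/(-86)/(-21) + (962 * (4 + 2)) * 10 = 104330759/1806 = 57768.97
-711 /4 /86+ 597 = 594.93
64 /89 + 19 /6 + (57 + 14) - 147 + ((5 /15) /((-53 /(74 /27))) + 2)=-53591243 /764154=-70.13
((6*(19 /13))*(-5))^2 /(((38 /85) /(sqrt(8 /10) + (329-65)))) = 290700*sqrt(5) /169 + 191862000 /169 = 1139124.41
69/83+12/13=1893/1079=1.75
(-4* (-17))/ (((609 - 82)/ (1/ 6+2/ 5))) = 34/ 465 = 0.07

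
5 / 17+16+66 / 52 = 7763 / 442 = 17.56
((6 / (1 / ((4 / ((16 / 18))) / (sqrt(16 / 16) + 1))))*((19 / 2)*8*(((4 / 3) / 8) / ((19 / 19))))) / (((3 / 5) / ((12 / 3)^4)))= 72960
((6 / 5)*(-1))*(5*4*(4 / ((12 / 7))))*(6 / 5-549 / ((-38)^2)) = -82866 / 1805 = -45.91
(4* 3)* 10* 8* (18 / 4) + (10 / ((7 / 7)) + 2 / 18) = 38971 / 9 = 4330.11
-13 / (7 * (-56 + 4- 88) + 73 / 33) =429 / 32267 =0.01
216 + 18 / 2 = 225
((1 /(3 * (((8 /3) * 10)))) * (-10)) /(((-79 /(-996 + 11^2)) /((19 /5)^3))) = -48013 /632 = -75.97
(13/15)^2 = 169/225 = 0.75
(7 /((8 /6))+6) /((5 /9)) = 81 /4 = 20.25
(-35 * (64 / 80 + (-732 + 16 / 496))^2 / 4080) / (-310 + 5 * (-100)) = 9989712103 / 1764396000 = 5.66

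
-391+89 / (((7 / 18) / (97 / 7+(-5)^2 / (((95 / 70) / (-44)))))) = -182714.43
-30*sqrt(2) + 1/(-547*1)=-30*sqrt(2)-1/547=-42.43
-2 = -2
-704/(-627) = 64/57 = 1.12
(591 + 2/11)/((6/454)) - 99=1472914/33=44633.76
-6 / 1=-6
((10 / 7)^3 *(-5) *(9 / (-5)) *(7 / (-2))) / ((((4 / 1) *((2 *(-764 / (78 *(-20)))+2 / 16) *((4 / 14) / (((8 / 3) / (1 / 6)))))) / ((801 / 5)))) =-2249208000 / 12061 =-186486.03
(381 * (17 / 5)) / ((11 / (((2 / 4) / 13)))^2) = 6477 / 408980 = 0.02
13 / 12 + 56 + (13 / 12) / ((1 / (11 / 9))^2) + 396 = 220985 / 486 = 454.70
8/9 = 0.89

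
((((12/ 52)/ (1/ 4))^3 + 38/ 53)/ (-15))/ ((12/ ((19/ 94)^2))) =-6320027/ 18519708168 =-0.00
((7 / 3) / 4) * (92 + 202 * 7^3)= 80941 / 2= 40470.50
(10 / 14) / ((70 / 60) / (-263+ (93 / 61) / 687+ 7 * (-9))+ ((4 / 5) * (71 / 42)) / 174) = 59427912150 / 348899311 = 170.33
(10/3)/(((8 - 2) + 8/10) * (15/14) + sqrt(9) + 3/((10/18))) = 350/1647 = 0.21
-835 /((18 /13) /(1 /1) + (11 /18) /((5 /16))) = -488475 /1954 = -249.99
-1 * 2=-2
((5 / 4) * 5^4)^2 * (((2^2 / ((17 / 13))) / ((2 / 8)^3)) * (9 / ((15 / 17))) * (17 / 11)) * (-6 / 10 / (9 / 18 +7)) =-1657500000 / 11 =-150681818.18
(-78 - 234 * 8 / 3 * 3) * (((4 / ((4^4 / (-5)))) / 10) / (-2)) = -975 / 128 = -7.62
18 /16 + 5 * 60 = 301.12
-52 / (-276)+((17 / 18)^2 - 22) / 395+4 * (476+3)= 5640219923 / 2943540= 1916.13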